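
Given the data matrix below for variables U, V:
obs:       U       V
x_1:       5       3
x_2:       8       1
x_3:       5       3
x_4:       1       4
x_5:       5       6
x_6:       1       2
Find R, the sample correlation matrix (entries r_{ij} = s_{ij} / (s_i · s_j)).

Step 1 — column means:
  mean(U) = (5 + 8 + 5 + 1 + 5 + 1) / 6 = 25/6 = 4.1667
  mean(V) = (3 + 1 + 3 + 4 + 6 + 2) / 6 = 19/6 = 3.1667

Step 2 — sample variances and covariances s[i,j] = (1/(n-1)) · Σ_k (x_{k,i} - mean_i) · (x_{k,j} - mean_j), with n-1 = 5:
  s[U,U] = ((0.8333)·(0.8333) + (3.8333)·(3.8333) + (0.8333)·(0.8333) + (-3.1667)·(-3.1667) + (0.8333)·(0.8333) + (-3.1667)·(-3.1667)) / 5 = 36.8333/5 = 7.3667
  s[U,V] = ((0.8333)·(-0.1667) + (3.8333)·(-2.1667) + (0.8333)·(-0.1667) + (-3.1667)·(0.8333) + (0.8333)·(2.8333) + (-3.1667)·(-1.1667)) / 5 = -5.1667/5 = -1.0333
  s[V,V] = ((-0.1667)·(-0.1667) + (-2.1667)·(-2.1667) + (-0.1667)·(-0.1667) + (0.8333)·(0.8333) + (2.8333)·(2.8333) + (-1.1667)·(-1.1667)) / 5 = 14.8333/5 = 2.9667
  Sample standard deviations s_i = √(s[i,i]):
  s(U) = √(7.3667) = 2.7142
  s(V) = √(2.9667) = 1.7224

Step 3 — r_{ij} = s_{ij} / (s_i · s_j):
  r[U,U] = 1 (diagonal).
  r[U,V] = -1.0333 / (2.7142 · 1.7224) = -1.0333 / 4.6749 = -0.221
  r[V,V] = 1 (diagonal).

R is symmetric with unit diagonal. Assembling:

R = [[1, -0.221],
 [-0.221, 1]]


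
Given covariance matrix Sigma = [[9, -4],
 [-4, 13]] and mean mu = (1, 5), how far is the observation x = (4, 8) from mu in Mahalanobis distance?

Step 1 — centre the observation: (x - mu) = (3, 3).

Step 2 — invert Sigma. det(Sigma) = 9·13 - (-4)² = 101.
  Sigma^{-1} = (1/det) · [[d, -b], [-b, a]] = [[0.1287, 0.0396],
 [0.0396, 0.0891]].

Step 3 — form the quadratic (x - mu)^T · Sigma^{-1} · (x - mu):
  Sigma^{-1} · (x - mu) = (0.505, 0.3861).
  (x - mu)^T · [Sigma^{-1} · (x - mu)] = (3)·(0.505) + (3)·(0.3861) = 2.6733.

Step 4 — take square root: d = √(2.6733) ≈ 1.635.

d(x, mu) = √(2.6733) ≈ 1.635


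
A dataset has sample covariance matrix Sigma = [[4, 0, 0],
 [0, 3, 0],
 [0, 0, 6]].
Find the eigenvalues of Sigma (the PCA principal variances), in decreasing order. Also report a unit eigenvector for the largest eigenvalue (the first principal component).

Step 1 — characteristic polynomial p(λ) = det(λI - Sigma) = λ³ - tr·λ² + c_1·λ - det, where tr = trace, c_1 = sum of the principal 2×2 minors, det = det(Sigma):
  tr = 4 + 3 + 6 = 13,
  c_1 = (4·3 - (0)²) + (4·6 - (0)²) + (3·6 - (0)²) = 12 + 24 + 18 = 54,
  det = 4·(3·6 - (0)²) - (0)·((0)·6 - (0)·(0)) + (0)·((0)·(0) - 3·(0)) = 4·(18) - (0)·(0) + (0)·(0) = 72.
  So p(λ) = λ³ - 13λ² + 54λ - 72.
Step 2 — look for an integer root (rational root theorem: any rational root is an integer divisor of 72). Testing λ = 3:
  p(3) = 27 - 117 + 162 - 72 = 0  ✓
  Dividing out (λ - 3): p(λ) = (λ - 3)(λ² - 10λ + 24).
Step 3 — remaining eigenvalues from the quadratic λ² - 10λ + 24 = 0:
  Δ = 10² - 4·24 = 100 - 96 = 4,  λ = (10 ± √4)/2 = (10 ± 2)/2 = 6 or 4.
  Sorted: λ_1 = 6,  λ_2 = 4,  λ_3 = 3  (check: sum = 13 = tr ✓).

Step 4 — unit eigenvector for λ_1 = 6: v spans the null space of (Sigma - λ_1 I), whose rows are
  r_1 = (-2, 0, 0),  r_2 = (0, -3, 0),  r_3 = (0, 0, 0).
  v is orthogonal to every row, so take v ∝ r_1 × r_2 = ((0)·(0) - (0)·(-3), (0)·(0) - (-2)·(0), (-2)·(-3) - (0)·(0)) = (0, 0, 6).
  Rescale (divide by 6): u = (0, 0, 1).
  ||u|| = √((0)² + (0)² + (1)²) = √(1) = 1,  v_1 = u/||u|| ≈ (0, 0, 1) (||v_1|| = 1).

λ_1 = 6,  λ_2 = 4,  λ_3 = 3;  v_1 ≈ (0, 0, 1)


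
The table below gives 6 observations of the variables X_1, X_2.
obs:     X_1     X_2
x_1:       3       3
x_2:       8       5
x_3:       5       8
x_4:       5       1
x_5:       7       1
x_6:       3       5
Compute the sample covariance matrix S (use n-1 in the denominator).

Step 1 — column means:
  mean(X_1) = (3 + 8 + 5 + 5 + 7 + 3) / 6 = 31/6 = 5.1667
  mean(X_2) = (3 + 5 + 8 + 1 + 1 + 5) / 6 = 23/6 = 3.8333

Step 2 — sample covariance S[i,j] = (1/(n-1)) · Σ_k (x_{k,i} - mean_i) · (x_{k,j} - mean_j), with n-1 = 5.
  S[X_1,X_1] = ((-2.1667)·(-2.1667) + (2.8333)·(2.8333) + (-0.1667)·(-0.1667) + (-0.1667)·(-0.1667) + (1.8333)·(1.8333) + (-2.1667)·(-2.1667)) / 5 = 20.8333/5 = 4.1667
  S[X_1,X_2] = ((-2.1667)·(-0.8333) + (2.8333)·(1.1667) + (-0.1667)·(4.1667) + (-0.1667)·(-2.8333) + (1.8333)·(-2.8333) + (-2.1667)·(1.1667)) / 5 = -2.8333/5 = -0.5667
  S[X_2,X_2] = ((-0.8333)·(-0.8333) + (1.1667)·(1.1667) + (4.1667)·(4.1667) + (-2.8333)·(-2.8333) + (-2.8333)·(-2.8333) + (1.1667)·(1.1667)) / 5 = 36.8333/5 = 7.3667

S is symmetric (S[j,i] = S[i,j]). Assembling:

S = [[4.1667, -0.5667],
 [-0.5667, 7.3667]]


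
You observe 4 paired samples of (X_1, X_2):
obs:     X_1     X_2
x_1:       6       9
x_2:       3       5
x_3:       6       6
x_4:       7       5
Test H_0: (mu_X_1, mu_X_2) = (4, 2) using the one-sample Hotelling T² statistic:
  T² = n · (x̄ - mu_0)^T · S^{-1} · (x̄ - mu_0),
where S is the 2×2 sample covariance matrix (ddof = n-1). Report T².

Step 1 — sample mean vector:
  mean(X_1) = (6 + 3 + 6 + 7) / 4 = 22/4 = 5.5
  mean(X_2) = (9 + 5 + 6 + 5) / 4 = 25/4 = 6.25
  x̄ = (5.5, 6.25),  deviation x̄ - mu_0 = (5.5, 6.25) - (4, 2) = (1.5, 4.25).

Step 2 — sample covariance matrix, S[i,j] = (1/(n-1)) · Σ_k (x_{k,i} - mean_i) · (x_{k,j} - mean_j), divisor n-1 = 3:
  S[X_1,X_1] = ((0.5)·(0.5) + (-2.5)·(-2.5) + (0.5)·(0.5) + (1.5)·(1.5)) / 3 = 9/3 = 3
  S[X_1,X_2] = ((0.5)·(2.75) + (-2.5)·(-1.25) + (0.5)·(-0.25) + (1.5)·(-1.25)) / 3 = 2.5/3 = 0.8333
  S[X_2,X_2] = ((2.75)·(2.75) + (-1.25)·(-1.25) + (-0.25)·(-0.25) + (-1.25)·(-1.25)) / 3 = 10.75/3 = 3.5833
  S = [[3, 0.8333],
 [0.8333, 3.5833]].

Step 3 — invert S. det(S) = 3·3.5833 - (0.8333)² = 10.0556.
  S^{-1} = (1/det) · [[d, -b], [-b, a]] = [[0.3564, -0.0829],
 [-0.0829, 0.2983]].

Step 4 — quadratic form (x̄ - mu_0)^T · S^{-1} · (x̄ - mu_0):
  S^{-1} · (x̄ - mu_0) = (0.1823, 1.1436),
  (x̄ - mu_0)^T · [...] = (1.5)·(0.1823) + (4.25)·(1.1436) = 5.134.

Step 5 — scale by n: T² = 4 · 5.134 = 20.5359.

T² ≈ 20.5359


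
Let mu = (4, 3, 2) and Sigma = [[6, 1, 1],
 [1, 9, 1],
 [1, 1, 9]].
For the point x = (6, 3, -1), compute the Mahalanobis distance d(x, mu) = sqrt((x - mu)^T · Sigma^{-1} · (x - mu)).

Step 1 — centre the observation: (x - mu) = (2, 0, -3).

Step 2 — invert Sigma (cofactor / det for 3×3, or solve directly):
  Sigma^{-1} = [[0.1724, -0.0172, -0.0172],
 [-0.0172, 0.1142, -0.0108],
 [-0.0172, -0.0108, 0.1142]].

Step 3 — form the quadratic (x - mu)^T · Sigma^{-1} · (x - mu):
  Sigma^{-1} · (x - mu) = (0.3966, -0.0022, -0.3772).
  (x - mu)^T · [Sigma^{-1} · (x - mu)] = (2)·(0.3966) + (0)·(-0.0022) + (-3)·(-0.3772) = 1.9246.

Step 4 — take square root: d = √(1.9246) ≈ 1.3873.

d(x, mu) = √(1.9246) ≈ 1.3873


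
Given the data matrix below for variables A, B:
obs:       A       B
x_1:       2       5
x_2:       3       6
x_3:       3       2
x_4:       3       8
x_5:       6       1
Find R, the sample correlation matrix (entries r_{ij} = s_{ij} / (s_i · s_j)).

Step 1 — column means:
  mean(A) = (2 + 3 + 3 + 3 + 6) / 5 = 17/5 = 3.4
  mean(B) = (5 + 6 + 2 + 8 + 1) / 5 = 22/5 = 4.4

Step 2 — sample variances and covariances s[i,j] = (1/(n-1)) · Σ_k (x_{k,i} - mean_i) · (x_{k,j} - mean_j), with n-1 = 4:
  s[A,A] = ((-1.4)·(-1.4) + (-0.4)·(-0.4) + (-0.4)·(-0.4) + (-0.4)·(-0.4) + (2.6)·(2.6)) / 4 = 9.2/4 = 2.3
  s[A,B] = ((-1.4)·(0.6) + (-0.4)·(1.6) + (-0.4)·(-2.4) + (-0.4)·(3.6) + (2.6)·(-3.4)) / 4 = -10.8/4 = -2.7
  s[B,B] = ((0.6)·(0.6) + (1.6)·(1.6) + (-2.4)·(-2.4) + (3.6)·(3.6) + (-3.4)·(-3.4)) / 4 = 33.2/4 = 8.3
  Sample standard deviations s_i = √(s[i,i]):
  s(A) = √(2.3) = 1.5166
  s(B) = √(8.3) = 2.881

Step 3 — r_{ij} = s_{ij} / (s_i · s_j):
  r[A,A] = 1 (diagonal).
  r[A,B] = -2.7 / (1.5166 · 2.881) = -2.7 / 4.3692 = -0.618
  r[B,B] = 1 (diagonal).

R is symmetric with unit diagonal. Assembling:

R = [[1, -0.618],
 [-0.618, 1]]


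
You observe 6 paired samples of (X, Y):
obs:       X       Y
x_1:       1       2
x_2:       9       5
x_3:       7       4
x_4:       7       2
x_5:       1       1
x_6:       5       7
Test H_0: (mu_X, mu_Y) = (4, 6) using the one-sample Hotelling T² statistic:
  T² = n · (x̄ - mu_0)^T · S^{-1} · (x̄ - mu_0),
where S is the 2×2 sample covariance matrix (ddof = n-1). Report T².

Step 1 — sample mean vector:
  mean(X) = (1 + 9 + 7 + 7 + 1 + 5) / 6 = 30/6 = 5
  mean(Y) = (2 + 5 + 4 + 2 + 1 + 7) / 6 = 21/6 = 3.5
  x̄ = (5, 3.5),  deviation x̄ - mu_0 = (5, 3.5) - (4, 6) = (1, -2.5).

Step 2 — sample covariance matrix, S[i,j] = (1/(n-1)) · Σ_k (x_{k,i} - mean_i) · (x_{k,j} - mean_j), divisor n-1 = 5:
  S[X,X] = ((-4)·(-4) + (4)·(4) + (2)·(2) + (2)·(2) + (-4)·(-4) + (0)·(0)) / 5 = 56/5 = 11.2
  S[X,Y] = ((-4)·(-1.5) + (4)·(1.5) + (2)·(0.5) + (2)·(-1.5) + (-4)·(-2.5) + (0)·(3.5)) / 5 = 20/5 = 4
  S[Y,Y] = ((-1.5)·(-1.5) + (1.5)·(1.5) + (0.5)·(0.5) + (-1.5)·(-1.5) + (-2.5)·(-2.5) + (3.5)·(3.5)) / 5 = 25.5/5 = 5.1
  S = [[11.2, 4],
 [4, 5.1]].

Step 3 — invert S. det(S) = 11.2·5.1 - (4)² = 41.12.
  S^{-1} = (1/det) · [[d, -b], [-b, a]] = [[0.124, -0.0973],
 [-0.0973, 0.2724]].

Step 4 — quadratic form (x̄ - mu_0)^T · S^{-1} · (x̄ - mu_0):
  S^{-1} · (x̄ - mu_0) = (0.3672, -0.7782),
  (x̄ - mu_0)^T · [...] = (1)·(0.3672) + (-2.5)·(-0.7782) = 2.3127.

Step 5 — scale by n: T² = 6 · 2.3127 = 13.8765.

T² ≈ 13.8765


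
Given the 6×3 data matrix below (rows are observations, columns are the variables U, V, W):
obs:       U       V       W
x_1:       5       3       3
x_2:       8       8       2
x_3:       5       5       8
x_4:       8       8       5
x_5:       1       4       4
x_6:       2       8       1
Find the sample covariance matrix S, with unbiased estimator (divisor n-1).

Step 1 — column means:
  mean(U) = (5 + 8 + 5 + 8 + 1 + 2) / 6 = 29/6 = 4.8333
  mean(V) = (3 + 8 + 5 + 8 + 4 + 8) / 6 = 36/6 = 6
  mean(W) = (3 + 2 + 8 + 5 + 4 + 1) / 6 = 23/6 = 3.8333

Step 2 — sample covariance S[i,j] = (1/(n-1)) · Σ_k (x_{k,i} - mean_i) · (x_{k,j} - mean_j), with n-1 = 5.
  S[U,U] = ((0.1667)·(0.1667) + (3.1667)·(3.1667) + (0.1667)·(0.1667) + (3.1667)·(3.1667) + (-3.8333)·(-3.8333) + (-2.8333)·(-2.8333)) / 5 = 42.8333/5 = 8.5667
  S[U,V] = ((0.1667)·(-3) + (3.1667)·(2) + (0.1667)·(-1) + (3.1667)·(2) + (-3.8333)·(-2) + (-2.8333)·(2)) / 5 = 14/5 = 2.8
  S[U,W] = ((0.1667)·(-0.8333) + (3.1667)·(-1.8333) + (0.1667)·(4.1667) + (3.1667)·(1.1667) + (-3.8333)·(0.1667) + (-2.8333)·(-2.8333)) / 5 = 5.8333/5 = 1.1667
  S[V,V] = ((-3)·(-3) + (2)·(2) + (-1)·(-1) + (2)·(2) + (-2)·(-2) + (2)·(2)) / 5 = 26/5 = 5.2
  S[V,W] = ((-3)·(-0.8333) + (2)·(-1.8333) + (-1)·(4.1667) + (2)·(1.1667) + (-2)·(0.1667) + (2)·(-2.8333)) / 5 = -9/5 = -1.8
  S[W,W] = ((-0.8333)·(-0.8333) + (-1.8333)·(-1.8333) + (4.1667)·(4.1667) + (1.1667)·(1.1667) + (0.1667)·(0.1667) + (-2.8333)·(-2.8333)) / 5 = 30.8333/5 = 6.1667

S is symmetric (S[j,i] = S[i,j]). Assembling:

S = [[8.5667, 2.8, 1.1667],
 [2.8, 5.2, -1.8],
 [1.1667, -1.8, 6.1667]]


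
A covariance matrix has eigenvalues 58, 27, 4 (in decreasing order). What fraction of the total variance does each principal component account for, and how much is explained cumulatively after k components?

Step 1 — total variance = trace(Sigma) = Σ λ_i = 58 + 27 + 4 = 89.

Step 2 — fraction explained by component i = λ_i / Σ λ:
  PC1: 58/89 = 0.6517
  PC2: 27/89 = 0.3034
  PC3: 4/89 = 0.0449

Step 3 — cumulative fraction after k components = (λ_1 + ... + λ_k) / Σ λ:
  k = 1: 58/89 = 0.6517
  k = 2: (58 + 27)/89 = 85/89 = 0.9551
  k = 3: (58 + 27 + 4)/89 = 89/89 = 1

Summary (fraction, with percent):

explained: PC1 0.6517 (65.17%), PC2 0.3034 (30.34%), PC3 0.0449 (4.49%);  cumulative: 0.6517, 0.9551, 1


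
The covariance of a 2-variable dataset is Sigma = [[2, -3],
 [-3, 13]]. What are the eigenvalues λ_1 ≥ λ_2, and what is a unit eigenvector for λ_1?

Step 1 — characteristic polynomial of 2×2 Sigma:
  det(Sigma - λI) = λ² - trace · λ + det = 0.
  trace = 2 + 13 = 15, det = 2·13 - (-3)² = 17.
Step 2 — discriminant:
  Δ = trace² - 4·det = 225 - 68 = 157.
Step 3 — eigenvalues:
  λ = (trace ± √Δ)/2 = (15 ± 12.53)/2,
  λ_1 = 13.765,  λ_2 = 1.235.

Step 4 — unit eigenvector for λ_1: solve (Sigma - λ_1 I)v = 0. First row:
  (2 - 13.765)·v_x + (-3)·v_y = 0, i.e. (-11.765)·v_x + (-3)·v_y = 0,
  so v ∝ (b, λ_1 - a) = (-3, 11.765); multiply by -1 so the first entry is positive: u = (3, -11.765).
  ||u|| = √((3)² + (-11.765)²) = √(147.4148) ≈ 12.1414,
  v_1 = u/||u|| ≈ (0.2471, -0.969) (||v_1|| = 1).

λ_1 = 13.765,  λ_2 = 1.235;  v_1 ≈ (0.2471, -0.969)


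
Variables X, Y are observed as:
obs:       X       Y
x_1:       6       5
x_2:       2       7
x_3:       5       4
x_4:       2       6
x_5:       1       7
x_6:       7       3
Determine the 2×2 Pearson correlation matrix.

Step 1 — column means:
  mean(X) = (6 + 2 + 5 + 2 + 1 + 7) / 6 = 23/6 = 3.8333
  mean(Y) = (5 + 7 + 4 + 6 + 7 + 3) / 6 = 32/6 = 5.3333

Step 2 — sample variances and covariances s[i,j] = (1/(n-1)) · Σ_k (x_{k,i} - mean_i) · (x_{k,j} - mean_j), with n-1 = 5:
  s[X,X] = ((2.1667)·(2.1667) + (-1.8333)·(-1.8333) + (1.1667)·(1.1667) + (-1.8333)·(-1.8333) + (-2.8333)·(-2.8333) + (3.1667)·(3.1667)) / 5 = 30.8333/5 = 6.1667
  s[X,Y] = ((2.1667)·(-0.3333) + (-1.8333)·(1.6667) + (1.1667)·(-1.3333) + (-1.8333)·(0.6667) + (-2.8333)·(1.6667) + (3.1667)·(-2.3333)) / 5 = -18.6667/5 = -3.7333
  s[Y,Y] = ((-0.3333)·(-0.3333) + (1.6667)·(1.6667) + (-1.3333)·(-1.3333) + (0.6667)·(0.6667) + (1.6667)·(1.6667) + (-2.3333)·(-2.3333)) / 5 = 13.3333/5 = 2.6667
  Sample standard deviations s_i = √(s[i,i]):
  s(X) = √(6.1667) = 2.4833
  s(Y) = √(2.6667) = 1.633

Step 3 — r_{ij} = s_{ij} / (s_i · s_j):
  r[X,X] = 1 (diagonal).
  r[X,Y] = -3.7333 / (2.4833 · 1.633) = -3.7333 / 4.0552 = -0.9206
  r[Y,Y] = 1 (diagonal).

R is symmetric with unit diagonal. Assembling:

R = [[1, -0.9206],
 [-0.9206, 1]]


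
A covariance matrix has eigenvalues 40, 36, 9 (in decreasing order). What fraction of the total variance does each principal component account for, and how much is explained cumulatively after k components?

Step 1 — total variance = trace(Sigma) = Σ λ_i = 40 + 36 + 9 = 85.

Step 2 — fraction explained by component i = λ_i / Σ λ:
  PC1: 40/85 = 0.4706
  PC2: 36/85 = 0.4235
  PC3: 9/85 = 0.1059

Step 3 — cumulative fraction after k components = (λ_1 + ... + λ_k) / Σ λ:
  k = 1: 40/85 = 0.4706
  k = 2: (40 + 36)/85 = 76/85 = 0.8941
  k = 3: (40 + 36 + 9)/85 = 85/85 = 1

Summary (fraction, with percent):

explained: PC1 0.4706 (47.06%), PC2 0.4235 (42.35%), PC3 0.1059 (10.59%);  cumulative: 0.4706, 0.8941, 1


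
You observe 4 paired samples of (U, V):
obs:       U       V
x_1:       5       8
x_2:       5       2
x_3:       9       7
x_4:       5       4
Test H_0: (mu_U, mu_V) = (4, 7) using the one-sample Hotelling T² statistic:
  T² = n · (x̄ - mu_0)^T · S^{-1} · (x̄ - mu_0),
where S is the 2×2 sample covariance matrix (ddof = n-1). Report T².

Step 1 — sample mean vector:
  mean(U) = (5 + 5 + 9 + 5) / 4 = 24/4 = 6
  mean(V) = (8 + 2 + 7 + 4) / 4 = 21/4 = 5.25
  x̄ = (6, 5.25),  deviation x̄ - mu_0 = (6, 5.25) - (4, 7) = (2, -1.75).

Step 2 — sample covariance matrix, S[i,j] = (1/(n-1)) · Σ_k (x_{k,i} - mean_i) · (x_{k,j} - mean_j), divisor n-1 = 3:
  S[U,U] = ((-1)·(-1) + (-1)·(-1) + (3)·(3) + (-1)·(-1)) / 3 = 12/3 = 4
  S[U,V] = ((-1)·(2.75) + (-1)·(-3.25) + (3)·(1.75) + (-1)·(-1.25)) / 3 = 7/3 = 2.3333
  S[V,V] = ((2.75)·(2.75) + (-3.25)·(-3.25) + (1.75)·(1.75) + (-1.25)·(-1.25)) / 3 = 22.75/3 = 7.5833
  S = [[4, 2.3333],
 [2.3333, 7.5833]].

Step 3 — invert S. det(S) = 4·7.5833 - (2.3333)² = 24.8889.
  S^{-1} = (1/det) · [[d, -b], [-b, a]] = [[0.3047, -0.0937],
 [-0.0937, 0.1607]].

Step 4 — quadratic form (x̄ - mu_0)^T · S^{-1} · (x̄ - mu_0):
  S^{-1} · (x̄ - mu_0) = (0.7734, -0.4687),
  (x̄ - mu_0)^T · [...] = (2)·(0.7734) + (-1.75)·(-0.4687) = 2.3672.

Step 5 — scale by n: T² = 4 · 2.3672 = 9.4688.

T² ≈ 9.4688


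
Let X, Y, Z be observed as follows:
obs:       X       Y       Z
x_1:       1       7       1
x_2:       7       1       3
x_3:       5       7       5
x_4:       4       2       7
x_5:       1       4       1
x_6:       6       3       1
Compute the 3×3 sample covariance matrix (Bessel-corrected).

Step 1 — column means:
  mean(X) = (1 + 7 + 5 + 4 + 1 + 6) / 6 = 24/6 = 4
  mean(Y) = (7 + 1 + 7 + 2 + 4 + 3) / 6 = 24/6 = 4
  mean(Z) = (1 + 3 + 5 + 7 + 1 + 1) / 6 = 18/6 = 3

Step 2 — sample covariance S[i,j] = (1/(n-1)) · Σ_k (x_{k,i} - mean_i) · (x_{k,j} - mean_j), with n-1 = 5.
  S[X,X] = ((-3)·(-3) + (3)·(3) + (1)·(1) + (0)·(0) + (-3)·(-3) + (2)·(2)) / 5 = 32/5 = 6.4
  S[X,Y] = ((-3)·(3) + (3)·(-3) + (1)·(3) + (0)·(-2) + (-3)·(0) + (2)·(-1)) / 5 = -17/5 = -3.4
  S[X,Z] = ((-3)·(-2) + (3)·(0) + (1)·(2) + (0)·(4) + (-3)·(-2) + (2)·(-2)) / 5 = 10/5 = 2
  S[Y,Y] = ((3)·(3) + (-3)·(-3) + (3)·(3) + (-2)·(-2) + (0)·(0) + (-1)·(-1)) / 5 = 32/5 = 6.4
  S[Y,Z] = ((3)·(-2) + (-3)·(0) + (3)·(2) + (-2)·(4) + (0)·(-2) + (-1)·(-2)) / 5 = -6/5 = -1.2
  S[Z,Z] = ((-2)·(-2) + (0)·(0) + (2)·(2) + (4)·(4) + (-2)·(-2) + (-2)·(-2)) / 5 = 32/5 = 6.4

S is symmetric (S[j,i] = S[i,j]). Assembling:

S = [[6.4, -3.4, 2],
 [-3.4, 6.4, -1.2],
 [2, -1.2, 6.4]]


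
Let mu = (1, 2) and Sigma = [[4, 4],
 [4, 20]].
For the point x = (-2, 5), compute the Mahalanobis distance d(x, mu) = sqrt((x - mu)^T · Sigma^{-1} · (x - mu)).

Step 1 — centre the observation: (x - mu) = (-3, 3).

Step 2 — invert Sigma. det(Sigma) = 4·20 - (4)² = 64.
  Sigma^{-1} = (1/det) · [[d, -b], [-b, a]] = [[0.3125, -0.0625],
 [-0.0625, 0.0625]].

Step 3 — form the quadratic (x - mu)^T · Sigma^{-1} · (x - mu):
  Sigma^{-1} · (x - mu) = (-1.125, 0.375).
  (x - mu)^T · [Sigma^{-1} · (x - mu)] = (-3)·(-1.125) + (3)·(0.375) = 4.5.

Step 4 — take square root: d = √(4.5) ≈ 2.1213.

d(x, mu) = √(4.5) ≈ 2.1213


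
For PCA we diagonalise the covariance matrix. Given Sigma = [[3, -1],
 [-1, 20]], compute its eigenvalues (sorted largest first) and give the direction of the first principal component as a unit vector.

Step 1 — characteristic polynomial of 2×2 Sigma:
  det(Sigma - λI) = λ² - trace · λ + det = 0.
  trace = 3 + 20 = 23, det = 3·20 - (-1)² = 59.
Step 2 — discriminant:
  Δ = trace² - 4·det = 529 - 236 = 293.
Step 3 — eigenvalues:
  λ = (trace ± √Δ)/2 = (23 ± 17.1172)/2,
  λ_1 = 20.0586,  λ_2 = 2.9414.

Step 4 — unit eigenvector for λ_1: solve (Sigma - λ_1 I)v = 0. First row:
  (3 - 20.0586)·v_x + (-1)·v_y = 0, i.e. (-17.0586)·v_x + (-1)·v_y = 0,
  so v ∝ (b, λ_1 - a) = (-1, 17.0586); multiply by -1 so the first entry is positive: u = (1, -17.0586).
  ||u|| = √((1)² + (-17.0586)²) = √(291.9966) ≈ 17.0879,
  v_1 = u/||u|| ≈ (0.0585, -0.9983) (||v_1|| = 1).

λ_1 = 20.0586,  λ_2 = 2.9414;  v_1 ≈ (0.0585, -0.9983)


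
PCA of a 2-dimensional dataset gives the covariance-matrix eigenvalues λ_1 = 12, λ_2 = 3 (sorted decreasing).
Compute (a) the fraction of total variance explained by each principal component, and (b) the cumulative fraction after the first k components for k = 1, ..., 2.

Step 1 — total variance = trace(Sigma) = Σ λ_i = 12 + 3 = 15.

Step 2 — fraction explained by component i = λ_i / Σ λ:
  PC1: 12/15 = 0.8
  PC2: 3/15 = 0.2

Step 3 — cumulative fraction after k components = (λ_1 + ... + λ_k) / Σ λ:
  k = 1: 12/15 = 0.8
  k = 2: (12 + 3)/15 = 15/15 = 1

Summary (fraction, with percent):

explained: PC1 0.8 (80%), PC2 0.2 (20%);  cumulative: 0.8, 1


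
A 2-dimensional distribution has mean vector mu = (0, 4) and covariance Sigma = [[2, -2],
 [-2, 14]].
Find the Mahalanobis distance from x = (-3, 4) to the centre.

Step 1 — centre the observation: (x - mu) = (-3, 0).

Step 2 — invert Sigma. det(Sigma) = 2·14 - (-2)² = 24.
  Sigma^{-1} = (1/det) · [[d, -b], [-b, a]] = [[0.5833, 0.0833],
 [0.0833, 0.0833]].

Step 3 — form the quadratic (x - mu)^T · Sigma^{-1} · (x - mu):
  Sigma^{-1} · (x - mu) = (-1.75, -0.25).
  (x - mu)^T · [Sigma^{-1} · (x - mu)] = (-3)·(-1.75) + (0)·(-0.25) = 5.25.

Step 4 — take square root: d = √(5.25) ≈ 2.2913.

d(x, mu) = √(5.25) ≈ 2.2913


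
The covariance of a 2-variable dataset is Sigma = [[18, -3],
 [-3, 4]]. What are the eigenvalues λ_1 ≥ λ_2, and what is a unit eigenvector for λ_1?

Step 1 — characteristic polynomial of 2×2 Sigma:
  det(Sigma - λI) = λ² - trace · λ + det = 0.
  trace = 18 + 4 = 22, det = 18·4 - (-3)² = 63.
Step 2 — discriminant:
  Δ = trace² - 4·det = 484 - 252 = 232.
Step 3 — eigenvalues:
  λ = (trace ± √Δ)/2 = (22 ± 15.2315)/2,
  λ_1 = 18.6158,  λ_2 = 3.3842.

Step 4 — unit eigenvector for λ_1: solve (Sigma - λ_1 I)v = 0. First row:
  (18 - 18.6158)·v_x + (-3)·v_y = 0, i.e. (-0.6158)·v_x + (-3)·v_y = 0,
  so v ∝ (b, λ_1 - a) = (-3, 0.6158); multiply by -1 so the first entry is positive: u = (3, -0.6158).
  ||u|| = √((3)² + (-0.6158)²) = √(9.3792) ≈ 3.0625,
  v_1 = u/||u|| ≈ (0.9796, -0.2011) (||v_1|| = 1).

λ_1 = 18.6158,  λ_2 = 3.3842;  v_1 ≈ (0.9796, -0.2011)


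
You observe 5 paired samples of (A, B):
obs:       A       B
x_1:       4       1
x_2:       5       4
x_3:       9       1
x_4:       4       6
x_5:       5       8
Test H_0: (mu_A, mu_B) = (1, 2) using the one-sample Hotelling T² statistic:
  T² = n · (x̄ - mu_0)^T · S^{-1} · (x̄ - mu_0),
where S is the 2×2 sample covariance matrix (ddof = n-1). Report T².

Step 1 — sample mean vector:
  mean(A) = (4 + 5 + 9 + 4 + 5) / 5 = 27/5 = 5.4
  mean(B) = (1 + 4 + 1 + 6 + 8) / 5 = 20/5 = 4
  x̄ = (5.4, 4),  deviation x̄ - mu_0 = (5.4, 4) - (1, 2) = (4.4, 2).

Step 2 — sample covariance matrix, S[i,j] = (1/(n-1)) · Σ_k (x_{k,i} - mean_i) · (x_{k,j} - mean_j), divisor n-1 = 4:
  S[A,A] = ((-1.4)·(-1.4) + (-0.4)·(-0.4) + (3.6)·(3.6) + (-1.4)·(-1.4) + (-0.4)·(-0.4)) / 4 = 17.2/4 = 4.3
  S[A,B] = ((-1.4)·(-3) + (-0.4)·(0) + (3.6)·(-3) + (-1.4)·(2) + (-0.4)·(4)) / 4 = -11/4 = -2.75
  S[B,B] = ((-3)·(-3) + (0)·(0) + (-3)·(-3) + (2)·(2) + (4)·(4)) / 4 = 38/4 = 9.5
  S = [[4.3, -2.75],
 [-2.75, 9.5]].

Step 3 — invert S. det(S) = 4.3·9.5 - (-2.75)² = 33.2875.
  S^{-1} = (1/det) · [[d, -b], [-b, a]] = [[0.2854, 0.0826],
 [0.0826, 0.1292]].

Step 4 — quadratic form (x̄ - mu_0)^T · S^{-1} · (x̄ - mu_0):
  S^{-1} · (x̄ - mu_0) = (1.421, 0.6219),
  (x̄ - mu_0)^T · [...] = (4.4)·(1.421) + (2)·(0.6219) = 7.4959.

Step 5 — scale by n: T² = 5 · 7.4959 = 37.4795.

T² ≈ 37.4795


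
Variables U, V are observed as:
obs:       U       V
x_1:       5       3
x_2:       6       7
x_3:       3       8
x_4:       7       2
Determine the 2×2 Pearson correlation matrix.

Step 1 — column means:
  mean(U) = (5 + 6 + 3 + 7) / 4 = 21/4 = 5.25
  mean(V) = (3 + 7 + 8 + 2) / 4 = 20/4 = 5

Step 2 — sample variances and covariances s[i,j] = (1/(n-1)) · Σ_k (x_{k,i} - mean_i) · (x_{k,j} - mean_j), with n-1 = 3:
  s[U,U] = ((-0.25)·(-0.25) + (0.75)·(0.75) + (-2.25)·(-2.25) + (1.75)·(1.75)) / 3 = 8.75/3 = 2.9167
  s[U,V] = ((-0.25)·(-2) + (0.75)·(2) + (-2.25)·(3) + (1.75)·(-3)) / 3 = -10/3 = -3.3333
  s[V,V] = ((-2)·(-2) + (2)·(2) + (3)·(3) + (-3)·(-3)) / 3 = 26/3 = 8.6667
  Sample standard deviations s_i = √(s[i,i]):
  s(U) = √(2.9167) = 1.7078
  s(V) = √(8.6667) = 2.9439

Step 3 — r_{ij} = s_{ij} / (s_i · s_j):
  r[U,U] = 1 (diagonal).
  r[U,V] = -3.3333 / (1.7078 · 2.9439) = -3.3333 / 5.0277 = -0.663
  r[V,V] = 1 (diagonal).

R is symmetric with unit diagonal. Assembling:

R = [[1, -0.663],
 [-0.663, 1]]


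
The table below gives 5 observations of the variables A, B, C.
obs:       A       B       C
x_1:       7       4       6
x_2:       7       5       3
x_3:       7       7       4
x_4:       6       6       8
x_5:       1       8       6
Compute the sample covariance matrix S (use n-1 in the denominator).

Step 1 — column means:
  mean(A) = (7 + 7 + 7 + 6 + 1) / 5 = 28/5 = 5.6
  mean(B) = (4 + 5 + 7 + 6 + 8) / 5 = 30/5 = 6
  mean(C) = (6 + 3 + 4 + 8 + 6) / 5 = 27/5 = 5.4

Step 2 — sample covariance S[i,j] = (1/(n-1)) · Σ_k (x_{k,i} - mean_i) · (x_{k,j} - mean_j), with n-1 = 4.
  S[A,A] = ((1.4)·(1.4) + (1.4)·(1.4) + (1.4)·(1.4) + (0.4)·(0.4) + (-4.6)·(-4.6)) / 4 = 27.2/4 = 6.8
  S[A,B] = ((1.4)·(-2) + (1.4)·(-1) + (1.4)·(1) + (0.4)·(0) + (-4.6)·(2)) / 4 = -12/4 = -3
  S[A,C] = ((1.4)·(0.6) + (1.4)·(-2.4) + (1.4)·(-1.4) + (0.4)·(2.6) + (-4.6)·(0.6)) / 4 = -6.2/4 = -1.55
  S[B,B] = ((-2)·(-2) + (-1)·(-1) + (1)·(1) + (0)·(0) + (2)·(2)) / 4 = 10/4 = 2.5
  S[B,C] = ((-2)·(0.6) + (-1)·(-2.4) + (1)·(-1.4) + (0)·(2.6) + (2)·(0.6)) / 4 = 1/4 = 0.25
  S[C,C] = ((0.6)·(0.6) + (-2.4)·(-2.4) + (-1.4)·(-1.4) + (2.6)·(2.6) + (0.6)·(0.6)) / 4 = 15.2/4 = 3.8

S is symmetric (S[j,i] = S[i,j]). Assembling:

S = [[6.8, -3, -1.55],
 [-3, 2.5, 0.25],
 [-1.55, 0.25, 3.8]]


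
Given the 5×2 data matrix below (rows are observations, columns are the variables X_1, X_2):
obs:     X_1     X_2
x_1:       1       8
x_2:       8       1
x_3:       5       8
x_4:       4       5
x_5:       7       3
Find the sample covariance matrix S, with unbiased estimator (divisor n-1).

Step 1 — column means:
  mean(X_1) = (1 + 8 + 5 + 4 + 7) / 5 = 25/5 = 5
  mean(X_2) = (8 + 1 + 8 + 5 + 3) / 5 = 25/5 = 5

Step 2 — sample covariance S[i,j] = (1/(n-1)) · Σ_k (x_{k,i} - mean_i) · (x_{k,j} - mean_j), with n-1 = 4.
  S[X_1,X_1] = ((-4)·(-4) + (3)·(3) + (0)·(0) + (-1)·(-1) + (2)·(2)) / 4 = 30/4 = 7.5
  S[X_1,X_2] = ((-4)·(3) + (3)·(-4) + (0)·(3) + (-1)·(0) + (2)·(-2)) / 4 = -28/4 = -7
  S[X_2,X_2] = ((3)·(3) + (-4)·(-4) + (3)·(3) + (0)·(0) + (-2)·(-2)) / 4 = 38/4 = 9.5

S is symmetric (S[j,i] = S[i,j]). Assembling:

S = [[7.5, -7],
 [-7, 9.5]]


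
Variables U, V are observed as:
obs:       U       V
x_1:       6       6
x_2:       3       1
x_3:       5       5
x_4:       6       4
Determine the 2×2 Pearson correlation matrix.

Step 1 — column means:
  mean(U) = (6 + 3 + 5 + 6) / 4 = 20/4 = 5
  mean(V) = (6 + 1 + 5 + 4) / 4 = 16/4 = 4

Step 2 — sample variances and covariances s[i,j] = (1/(n-1)) · Σ_k (x_{k,i} - mean_i) · (x_{k,j} - mean_j), with n-1 = 3:
  s[U,U] = ((1)·(1) + (-2)·(-2) + (0)·(0) + (1)·(1)) / 3 = 6/3 = 2
  s[U,V] = ((1)·(2) + (-2)·(-3) + (0)·(1) + (1)·(0)) / 3 = 8/3 = 2.6667
  s[V,V] = ((2)·(2) + (-3)·(-3) + (1)·(1) + (0)·(0)) / 3 = 14/3 = 4.6667
  Sample standard deviations s_i = √(s[i,i]):
  s(U) = √(2) = 1.4142
  s(V) = √(4.6667) = 2.1602

Step 3 — r_{ij} = s_{ij} / (s_i · s_j):
  r[U,U] = 1 (diagonal).
  r[U,V] = 2.6667 / (1.4142 · 2.1602) = 2.6667 / 3.0551 = 0.8729
  r[V,V] = 1 (diagonal).

R is symmetric with unit diagonal. Assembling:

R = [[1, 0.8729],
 [0.8729, 1]]


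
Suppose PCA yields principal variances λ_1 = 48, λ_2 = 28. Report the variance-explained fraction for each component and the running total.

Step 1 — total variance = trace(Sigma) = Σ λ_i = 48 + 28 = 76.

Step 2 — fraction explained by component i = λ_i / Σ λ:
  PC1: 48/76 = 0.6316
  PC2: 28/76 = 0.3684

Step 3 — cumulative fraction after k components = (λ_1 + ... + λ_k) / Σ λ:
  k = 1: 48/76 = 0.6316
  k = 2: (48 + 28)/76 = 76/76 = 1

Summary (fraction, with percent):

explained: PC1 0.6316 (63.16%), PC2 0.3684 (36.84%);  cumulative: 0.6316, 1


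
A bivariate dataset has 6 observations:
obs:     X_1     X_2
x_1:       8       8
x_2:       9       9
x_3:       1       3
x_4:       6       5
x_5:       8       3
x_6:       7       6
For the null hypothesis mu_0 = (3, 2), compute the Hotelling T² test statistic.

Step 1 — sample mean vector:
  mean(X_1) = (8 + 9 + 1 + 6 + 8 + 7) / 6 = 39/6 = 6.5
  mean(X_2) = (8 + 9 + 3 + 5 + 3 + 6) / 6 = 34/6 = 5.6667
  x̄ = (6.5, 5.6667),  deviation x̄ - mu_0 = (6.5, 5.6667) - (3, 2) = (3.5, 3.6667).

Step 2 — sample covariance matrix, S[i,j] = (1/(n-1)) · Σ_k (x_{k,i} - mean_i) · (x_{k,j} - mean_j), divisor n-1 = 5:
  S[X_1,X_1] = ((1.5)·(1.5) + (2.5)·(2.5) + (-5.5)·(-5.5) + (-0.5)·(-0.5) + (1.5)·(1.5) + (0.5)·(0.5)) / 5 = 41.5/5 = 8.3
  S[X_1,X_2] = ((1.5)·(2.3333) + (2.5)·(3.3333) + (-5.5)·(-2.6667) + (-0.5)·(-0.6667) + (1.5)·(-2.6667) + (0.5)·(0.3333)) / 5 = 23/5 = 4.6
  S[X_2,X_2] = ((2.3333)·(2.3333) + (3.3333)·(3.3333) + (-2.6667)·(-2.6667) + (-0.6667)·(-0.6667) + (-2.6667)·(-2.6667) + (0.3333)·(0.3333)) / 5 = 31.3333/5 = 6.2667
  S = [[8.3, 4.6],
 [4.6, 6.2667]].

Step 3 — invert S. det(S) = 8.3·6.2667 - (4.6)² = 30.8533.
  S^{-1} = (1/det) · [[d, -b], [-b, a]] = [[0.2031, -0.1491],
 [-0.1491, 0.269]].

Step 4 — quadratic form (x̄ - mu_0)^T · S^{-1} · (x̄ - mu_0):
  S^{-1} · (x̄ - mu_0) = (0.1642, 0.4646),
  (x̄ - mu_0)^T · [...] = (3.5)·(0.1642) + (3.6667)·(0.4646) = 2.2782.

Step 5 — scale by n: T² = 6 · 2.2782 = 13.669.

T² ≈ 13.669


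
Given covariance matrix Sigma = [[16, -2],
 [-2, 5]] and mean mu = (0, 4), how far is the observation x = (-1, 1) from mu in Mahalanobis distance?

Step 1 — centre the observation: (x - mu) = (-1, -3).

Step 2 — invert Sigma. det(Sigma) = 16·5 - (-2)² = 76.
  Sigma^{-1} = (1/det) · [[d, -b], [-b, a]] = [[0.0658, 0.0263],
 [0.0263, 0.2105]].

Step 3 — form the quadratic (x - mu)^T · Sigma^{-1} · (x - mu):
  Sigma^{-1} · (x - mu) = (-0.1447, -0.6579).
  (x - mu)^T · [Sigma^{-1} · (x - mu)] = (-1)·(-0.1447) + (-3)·(-0.6579) = 2.1184.

Step 4 — take square root: d = √(2.1184) ≈ 1.4555.

d(x, mu) = √(2.1184) ≈ 1.4555


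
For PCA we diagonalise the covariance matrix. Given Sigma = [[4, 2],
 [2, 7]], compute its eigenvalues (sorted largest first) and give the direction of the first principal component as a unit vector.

Step 1 — characteristic polynomial of 2×2 Sigma:
  det(Sigma - λI) = λ² - trace · λ + det = 0.
  trace = 4 + 7 = 11, det = 4·7 - (2)² = 24.
Step 2 — discriminant:
  Δ = trace² - 4·det = 121 - 96 = 25.
Step 3 — eigenvalues:
  λ = (trace ± √Δ)/2 = (11 ± 5)/2,
  λ_1 = 8,  λ_2 = 3.

Step 4 — unit eigenvector for λ_1: solve (Sigma - λ_1 I)v = 0. First row:
  (4 - 8)·v_x + (2)·v_y = 0, i.e. (-4)·v_x + (2)·v_y = 0,
  so v ∝ (b, λ_1 - a) = (2, 4) = u.
  ||u|| = √((2)² + (4)²) = √(20) ≈ 4.4721,
  v_1 = u/||u|| ≈ (0.4472, 0.8944) (||v_1|| = 1).

λ_1 = 8,  λ_2 = 3;  v_1 ≈ (0.4472, 0.8944)


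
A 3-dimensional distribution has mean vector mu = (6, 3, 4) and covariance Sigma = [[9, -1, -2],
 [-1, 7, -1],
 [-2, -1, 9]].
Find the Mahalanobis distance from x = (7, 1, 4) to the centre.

Step 1 — centre the observation: (x - mu) = (1, -2, 0).

Step 2 — invert Sigma (cofactor / det for 3×3, or solve directly):
  Sigma^{-1} = [[0.1199, 0.0213, 0.029],
 [0.0213, 0.1489, 0.0213],
 [0.029, 0.0213, 0.1199]].

Step 3 — form the quadratic (x - mu)^T · Sigma^{-1} · (x - mu):
  Sigma^{-1} · (x - mu) = (0.0774, -0.2766, -0.0135).
  (x - mu)^T · [Sigma^{-1} · (x - mu)] = (1)·(0.0774) + (-2)·(-0.2766) + (0)·(-0.0135) = 0.6306.

Step 4 — take square root: d = √(0.6306) ≈ 0.7941.

d(x, mu) = √(0.6306) ≈ 0.7941


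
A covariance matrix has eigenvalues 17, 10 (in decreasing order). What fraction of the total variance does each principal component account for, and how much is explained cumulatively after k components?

Step 1 — total variance = trace(Sigma) = Σ λ_i = 17 + 10 = 27.

Step 2 — fraction explained by component i = λ_i / Σ λ:
  PC1: 17/27 = 0.6296
  PC2: 10/27 = 0.3704

Step 3 — cumulative fraction after k components = (λ_1 + ... + λ_k) / Σ λ:
  k = 1: 17/27 = 0.6296
  k = 2: (17 + 10)/27 = 27/27 = 1

Summary (fraction, with percent):

explained: PC1 0.6296 (62.96%), PC2 0.3704 (37.04%);  cumulative: 0.6296, 1


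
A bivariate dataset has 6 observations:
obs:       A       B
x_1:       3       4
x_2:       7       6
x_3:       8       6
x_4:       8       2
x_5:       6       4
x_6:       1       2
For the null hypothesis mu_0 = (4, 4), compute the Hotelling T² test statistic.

Step 1 — sample mean vector:
  mean(A) = (3 + 7 + 8 + 8 + 6 + 1) / 6 = 33/6 = 5.5
  mean(B) = (4 + 6 + 6 + 2 + 4 + 2) / 6 = 24/6 = 4
  x̄ = (5.5, 4),  deviation x̄ - mu_0 = (5.5, 4) - (4, 4) = (1.5, 0).

Step 2 — sample covariance matrix, S[i,j] = (1/(n-1)) · Σ_k (x_{k,i} - mean_i) · (x_{k,j} - mean_j), divisor n-1 = 5:
  S[A,A] = ((-2.5)·(-2.5) + (1.5)·(1.5) + (2.5)·(2.5) + (2.5)·(2.5) + (0.5)·(0.5) + (-4.5)·(-4.5)) / 5 = 41.5/5 = 8.3
  S[A,B] = ((-2.5)·(0) + (1.5)·(2) + (2.5)·(2) + (2.5)·(-2) + (0.5)·(0) + (-4.5)·(-2)) / 5 = 12/5 = 2.4
  S[B,B] = ((0)·(0) + (2)·(2) + (2)·(2) + (-2)·(-2) + (0)·(0) + (-2)·(-2)) / 5 = 16/5 = 3.2
  S = [[8.3, 2.4],
 [2.4, 3.2]].

Step 3 — invert S. det(S) = 8.3·3.2 - (2.4)² = 20.8.
  S^{-1} = (1/det) · [[d, -b], [-b, a]] = [[0.1538, -0.1154],
 [-0.1154, 0.399]].

Step 4 — quadratic form (x̄ - mu_0)^T · S^{-1} · (x̄ - mu_0):
  S^{-1} · (x̄ - mu_0) = (0.2308, -0.1731),
  (x̄ - mu_0)^T · [...] = (1.5)·(0.2308) + (0)·(-0.1731) = 0.3462.

Step 5 — scale by n: T² = 6 · 0.3462 = 2.0769.

T² ≈ 2.0769


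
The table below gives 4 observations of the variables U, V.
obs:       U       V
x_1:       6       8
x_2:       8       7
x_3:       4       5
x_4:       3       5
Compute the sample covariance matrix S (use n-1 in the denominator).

Step 1 — column means:
  mean(U) = (6 + 8 + 4 + 3) / 4 = 21/4 = 5.25
  mean(V) = (8 + 7 + 5 + 5) / 4 = 25/4 = 6.25

Step 2 — sample covariance S[i,j] = (1/(n-1)) · Σ_k (x_{k,i} - mean_i) · (x_{k,j} - mean_j), with n-1 = 3.
  S[U,U] = ((0.75)·(0.75) + (2.75)·(2.75) + (-1.25)·(-1.25) + (-2.25)·(-2.25)) / 3 = 14.75/3 = 4.9167
  S[U,V] = ((0.75)·(1.75) + (2.75)·(0.75) + (-1.25)·(-1.25) + (-2.25)·(-1.25)) / 3 = 7.75/3 = 2.5833
  S[V,V] = ((1.75)·(1.75) + (0.75)·(0.75) + (-1.25)·(-1.25) + (-1.25)·(-1.25)) / 3 = 6.75/3 = 2.25

S is symmetric (S[j,i] = S[i,j]). Assembling:

S = [[4.9167, 2.5833],
 [2.5833, 2.25]]


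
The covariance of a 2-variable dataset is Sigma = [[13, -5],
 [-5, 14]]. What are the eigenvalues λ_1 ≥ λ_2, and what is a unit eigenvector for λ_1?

Step 1 — characteristic polynomial of 2×2 Sigma:
  det(Sigma - λI) = λ² - trace · λ + det = 0.
  trace = 13 + 14 = 27, det = 13·14 - (-5)² = 157.
Step 2 — discriminant:
  Δ = trace² - 4·det = 729 - 628 = 101.
Step 3 — eigenvalues:
  λ = (trace ± √Δ)/2 = (27 ± 10.0499)/2,
  λ_1 = 18.5249,  λ_2 = 8.4751.

Step 4 — unit eigenvector for λ_1: solve (Sigma - λ_1 I)v = 0. First row:
  (13 - 18.5249)·v_x + (-5)·v_y = 0, i.e. (-5.5249)·v_x + (-5)·v_y = 0,
  so v ∝ (b, λ_1 - a) = (-5, 5.5249); multiply by -1 so the first entry is positive: u = (5, -5.5249).
  ||u|| = √((5)² + (-5.5249)²) = √(55.5249) ≈ 7.4515,
  v_1 = u/||u|| ≈ (0.671, -0.7415) (||v_1|| = 1).

λ_1 = 18.5249,  λ_2 = 8.4751;  v_1 ≈ (0.671, -0.7415)


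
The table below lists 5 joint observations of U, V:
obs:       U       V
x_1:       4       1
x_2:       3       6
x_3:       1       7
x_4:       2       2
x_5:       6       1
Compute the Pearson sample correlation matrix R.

Step 1 — column means:
  mean(U) = (4 + 3 + 1 + 2 + 6) / 5 = 16/5 = 3.2
  mean(V) = (1 + 6 + 7 + 2 + 1) / 5 = 17/5 = 3.4

Step 2 — sample variances and covariances s[i,j] = (1/(n-1)) · Σ_k (x_{k,i} - mean_i) · (x_{k,j} - mean_j), with n-1 = 4:
  s[U,U] = ((0.8)·(0.8) + (-0.2)·(-0.2) + (-2.2)·(-2.2) + (-1.2)·(-1.2) + (2.8)·(2.8)) / 4 = 14.8/4 = 3.7
  s[U,V] = ((0.8)·(-2.4) + (-0.2)·(2.6) + (-2.2)·(3.6) + (-1.2)·(-1.4) + (2.8)·(-2.4)) / 4 = -15.4/4 = -3.85
  s[V,V] = ((-2.4)·(-2.4) + (2.6)·(2.6) + (3.6)·(3.6) + (-1.4)·(-1.4) + (-2.4)·(-2.4)) / 4 = 33.2/4 = 8.3
  Sample standard deviations s_i = √(s[i,i]):
  s(U) = √(3.7) = 1.9235
  s(V) = √(8.3) = 2.881

Step 3 — r_{ij} = s_{ij} / (s_i · s_j):
  r[U,U] = 1 (diagonal).
  r[U,V] = -3.85 / (1.9235 · 2.881) = -3.85 / 5.5417 = -0.6947
  r[V,V] = 1 (diagonal).

R is symmetric with unit diagonal. Assembling:

R = [[1, -0.6947],
 [-0.6947, 1]]


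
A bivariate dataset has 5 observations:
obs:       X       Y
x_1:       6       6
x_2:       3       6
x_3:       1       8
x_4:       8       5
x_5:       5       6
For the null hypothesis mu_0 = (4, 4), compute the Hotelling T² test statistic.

Step 1 — sample mean vector:
  mean(X) = (6 + 3 + 1 + 8 + 5) / 5 = 23/5 = 4.6
  mean(Y) = (6 + 6 + 8 + 5 + 6) / 5 = 31/5 = 6.2
  x̄ = (4.6, 6.2),  deviation x̄ - mu_0 = (4.6, 6.2) - (4, 4) = (0.6, 2.2).

Step 2 — sample covariance matrix, S[i,j] = (1/(n-1)) · Σ_k (x_{k,i} - mean_i) · (x_{k,j} - mean_j), divisor n-1 = 4:
  S[X,X] = ((1.4)·(1.4) + (-1.6)·(-1.6) + (-3.6)·(-3.6) + (3.4)·(3.4) + (0.4)·(0.4)) / 4 = 29.2/4 = 7.3
  S[X,Y] = ((1.4)·(-0.2) + (-1.6)·(-0.2) + (-3.6)·(1.8) + (3.4)·(-1.2) + (0.4)·(-0.2)) / 4 = -10.6/4 = -2.65
  S[Y,Y] = ((-0.2)·(-0.2) + (-0.2)·(-0.2) + (1.8)·(1.8) + (-1.2)·(-1.2) + (-0.2)·(-0.2)) / 4 = 4.8/4 = 1.2
  S = [[7.3, -2.65],
 [-2.65, 1.2]].

Step 3 — invert S. det(S) = 7.3·1.2 - (-2.65)² = 1.7375.
  S^{-1} = (1/det) · [[d, -b], [-b, a]] = [[0.6906, 1.5252],
 [1.5252, 4.2014]].

Step 4 — quadratic form (x̄ - mu_0)^T · S^{-1} · (x̄ - mu_0):
  S^{-1} · (x̄ - mu_0) = (3.7698, 10.1583),
  (x̄ - mu_0)^T · [...] = (0.6)·(3.7698) + (2.2)·(10.1583) = 24.6101.

Step 5 — scale by n: T² = 5 · 24.6101 = 123.0504.

T² ≈ 123.0504


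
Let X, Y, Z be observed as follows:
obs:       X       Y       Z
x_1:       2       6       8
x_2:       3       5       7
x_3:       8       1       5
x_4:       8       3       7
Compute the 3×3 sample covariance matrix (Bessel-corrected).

Step 1 — column means:
  mean(X) = (2 + 3 + 8 + 8) / 4 = 21/4 = 5.25
  mean(Y) = (6 + 5 + 1 + 3) / 4 = 15/4 = 3.75
  mean(Z) = (8 + 7 + 5 + 7) / 4 = 27/4 = 6.75

Step 2 — sample covariance S[i,j] = (1/(n-1)) · Σ_k (x_{k,i} - mean_i) · (x_{k,j} - mean_j), with n-1 = 3.
  S[X,X] = ((-3.25)·(-3.25) + (-2.25)·(-2.25) + (2.75)·(2.75) + (2.75)·(2.75)) / 3 = 30.75/3 = 10.25
  S[X,Y] = ((-3.25)·(2.25) + (-2.25)·(1.25) + (2.75)·(-2.75) + (2.75)·(-0.75)) / 3 = -19.75/3 = -6.5833
  S[X,Z] = ((-3.25)·(1.25) + (-2.25)·(0.25) + (2.75)·(-1.75) + (2.75)·(0.25)) / 3 = -8.75/3 = -2.9167
  S[Y,Y] = ((2.25)·(2.25) + (1.25)·(1.25) + (-2.75)·(-2.75) + (-0.75)·(-0.75)) / 3 = 14.75/3 = 4.9167
  S[Y,Z] = ((2.25)·(1.25) + (1.25)·(0.25) + (-2.75)·(-1.75) + (-0.75)·(0.25)) / 3 = 7.75/3 = 2.5833
  S[Z,Z] = ((1.25)·(1.25) + (0.25)·(0.25) + (-1.75)·(-1.75) + (0.25)·(0.25)) / 3 = 4.75/3 = 1.5833

S is symmetric (S[j,i] = S[i,j]). Assembling:

S = [[10.25, -6.5833, -2.9167],
 [-6.5833, 4.9167, 2.5833],
 [-2.9167, 2.5833, 1.5833]]


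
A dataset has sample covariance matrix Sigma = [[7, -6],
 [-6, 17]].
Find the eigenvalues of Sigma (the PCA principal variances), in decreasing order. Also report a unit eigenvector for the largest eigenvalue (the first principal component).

Step 1 — characteristic polynomial of 2×2 Sigma:
  det(Sigma - λI) = λ² - trace · λ + det = 0.
  trace = 7 + 17 = 24, det = 7·17 - (-6)² = 83.
Step 2 — discriminant:
  Δ = trace² - 4·det = 576 - 332 = 244.
Step 3 — eigenvalues:
  λ = (trace ± √Δ)/2 = (24 ± 15.6205)/2,
  λ_1 = 19.8102,  λ_2 = 4.1898.

Step 4 — unit eigenvector for λ_1: solve (Sigma - λ_1 I)v = 0. First row:
  (7 - 19.8102)·v_x + (-6)·v_y = 0, i.e. (-12.8102)·v_x + (-6)·v_y = 0,
  so v ∝ (b, λ_1 - a) = (-6, 12.8102); multiply by -1 so the first entry is positive: u = (6, -12.8102).
  ||u|| = √((6)² + (-12.8102)²) = √(200.1025) ≈ 14.1458,
  v_1 = u/||u|| ≈ (0.4242, -0.9056) (||v_1|| = 1).

λ_1 = 19.8102,  λ_2 = 4.1898;  v_1 ≈ (0.4242, -0.9056)


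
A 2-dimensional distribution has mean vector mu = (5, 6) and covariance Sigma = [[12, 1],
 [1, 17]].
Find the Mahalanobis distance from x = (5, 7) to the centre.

Step 1 — centre the observation: (x - mu) = (0, 1).

Step 2 — invert Sigma. det(Sigma) = 12·17 - (1)² = 203.
  Sigma^{-1} = (1/det) · [[d, -b], [-b, a]] = [[0.0837, -0.0049],
 [-0.0049, 0.0591]].

Step 3 — form the quadratic (x - mu)^T · Sigma^{-1} · (x - mu):
  Sigma^{-1} · (x - mu) = (-0.0049, 0.0591).
  (x - mu)^T · [Sigma^{-1} · (x - mu)] = (0)·(-0.0049) + (1)·(0.0591) = 0.0591.

Step 4 — take square root: d = √(0.0591) ≈ 0.2431.

d(x, mu) = √(0.0591) ≈ 0.2431
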